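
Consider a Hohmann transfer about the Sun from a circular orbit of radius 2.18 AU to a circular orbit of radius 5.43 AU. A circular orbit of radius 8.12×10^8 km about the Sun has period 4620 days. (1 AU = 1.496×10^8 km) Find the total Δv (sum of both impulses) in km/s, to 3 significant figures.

Δv = 7.03 km/s

From Kepler's third law T² = 4π²r³/μ at r = 8.12×10^8 km, T = 4620 days = 4620 × 86400 s = 3.99168×10^8 s: μ = 4π²r³/T² = 1.32653×10^11 km³/s².
In km: r₁ = 2.18 × 1.496×10^8 = 3.26128×10^8 km; r₂ = 5.43 × 1.496×10^8 = 8.12328×10^8 km.
The Hohmann ellipse has a_t = (r₁ + r₂)/2 = 5.69228×10^8 km.
Circular speed at r₁: v₁ = √(μ/r₁) = √(1.32653×10^11/3.26128×10^8) = 20.168 km/s.
On the transfer ellipse at r₁, v² = μ(2/r − 1/a) gives v_p = √[μ(2/r₁ − 1/a_t)] = 24.093 km/s.
First burn Δv₁ = |v_p − v₁| = 3.925 km/s.
Circular speed at r₂: v₂ = √(μ/r₂) = 12.779 km/s.
Transfer-orbit speed at r₂: v_a = √[μ(2/r₂ − 1/a_t)] = 9.6726 km/s.
Second burn Δv₂ = |v₂ − v_a| = 3.106 km/s.
Total Δv = Δv₁ + Δv₂ = 7.031 km/s.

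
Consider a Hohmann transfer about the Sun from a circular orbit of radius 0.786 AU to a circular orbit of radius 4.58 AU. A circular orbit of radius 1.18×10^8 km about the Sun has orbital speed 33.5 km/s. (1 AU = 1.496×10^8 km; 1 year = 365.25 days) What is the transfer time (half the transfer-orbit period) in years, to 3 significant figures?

t = 2.20 years

From the circular-orbit relation v² = μ/r at r = 1.18×10^8 km: μ = v²r = (33.5)² × 1.18×10^8 = 1.32426×10^11 km³/s².
In km: r₁ = 0.786 × 1.496×10^8 = 1.175856×10^8 km; r₂ = 4.58 × 1.496×10^8 = 6.85168×10^8 km.
The Hohmann ellipse has a_t = (r₁ + r₂)/2 = 4.013768×10^8 km.
Half the transfer-orbit period gives t = π√(a_t³/μ) = 6.942×10^7 s.
Converting: 6.942×10^7 s ÷ 3.15576×10^7 s/year (365.25 × 86400) = 2.20 years.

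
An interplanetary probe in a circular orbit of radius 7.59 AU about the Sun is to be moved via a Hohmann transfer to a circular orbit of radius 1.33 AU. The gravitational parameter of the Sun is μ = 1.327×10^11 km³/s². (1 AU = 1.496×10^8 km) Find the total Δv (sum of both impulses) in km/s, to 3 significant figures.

In km: r₁ = 7.59 × 1.496×10^8 = 1.135464×10^9 km; r₂ = 1.33 × 1.496×10^8 = 1.98968×10^8 km.
The Hohmann ellipse has a_t = (r₁ + r₂)/2 = 6.67216×10^8 km.
Circular speed at r₁: v₁ = √(μ/r₁) = √(1.327×10^11/1.135464×10^9) = 10.81 km/s.
On the transfer ellipse at r₁, v² = μ(2/r − 1/a) gives v_a = √[μ(2/r₁ − 1/a_t)] = 5.903 km/s.
First burn Δv₁ = |v_a − v₁| = 4.907 km/s.
Circular speed at r₂: v₂ = √(μ/r₂) = 25.825 km/s.
Transfer-orbit speed at r₂: v_p = √[μ(2/r₂ − 1/a_t)] = 33.690 km/s.
Second burn Δv₂ = |v₂ − v_p| = 7.865 km/s.
Δv = Δv₁ + Δv₂ = 4.907 + 7.865 = 12.77 km/s.

Δv = 12.8 km/s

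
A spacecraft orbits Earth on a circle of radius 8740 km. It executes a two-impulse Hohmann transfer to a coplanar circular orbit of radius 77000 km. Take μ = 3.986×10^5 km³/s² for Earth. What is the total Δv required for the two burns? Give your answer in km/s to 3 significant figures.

Δv = 3.55 km/s

Transfer-ellipse semi-major axis a_t = (r₁ + r₂)/2 = (8740 + 77000)/2 = 42870 km.
At r₁ the circular-orbit speed is v₁ = √(μ/r₁) = 6.7533 km/s.
Transfer-orbit speed at r₁ (v² = μ(2/r − 1/a)): v_p = √[μ(2/r₁ − 1/a_t)] = 9.0507 km/s.
First burn Δv₁ = |v_p − v₁| = 2.297 km/s.
At r₂, v₂ = √(μ/r₂) = 2.275 km/s.
Transfer-orbit speed at r₂: v_a = √[μ(2/r₂ − 1/a_t)] = 1.027 km/s.
Second burn Δv₂ = |v₂ − v_a| = 1.248 km/s.
Δv = Δv₁ + Δv₂ = 2.297 + 1.248 = 3.545 km/s.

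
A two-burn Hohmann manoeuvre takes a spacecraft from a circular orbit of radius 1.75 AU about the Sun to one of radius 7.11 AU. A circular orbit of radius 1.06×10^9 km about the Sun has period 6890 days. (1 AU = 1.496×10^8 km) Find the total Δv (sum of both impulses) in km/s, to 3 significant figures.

From Kepler's third law T² = 4π²r³/μ at r = 1.06×10^9 km, T = 6890 days = 6890 × 86400 s = 5.95296×10^8 s: μ = 4π²r³/T² = 1.32682×10^11 km³/s².
In km: r₁ = 1.75 × 1.496×10^8 = 2.618×10^8 km; r₂ = 7.11 × 1.496×10^8 = 1.063656×10^9 km.
Transfer-ellipse semi-major axis a_t = (r₁ + r₂)/2 = (2.618×10^8 + 1.063656×10^9)/2 = 6.62728×10^8 km.
Circular speed at r₁: v₁ = √(μ/r₁) = √(1.32682×10^11/2.618×10^8) = 22.512 km/s.
On the transfer ellipse at r₁, vis-viva equation gives v_p = √[μ(2/r₁ − 1/a_t)] = 28.520 km/s.
First burn Δv₁ = |v_p − v₁| = 6.008 km/s.
Circular speed at r₂: v₂ = √(μ/r₂) = 11.169 km/s.
Transfer-orbit speed at r₂: v_a = √[μ(2/r₂ − 1/a_t)] = 7.0198 km/s.
Second burn Δv₂ = |v₂ − v_a| = 4.149 km/s.
Total Δv = Δv₁ + Δv₂ = 10.16 km/s.

Δv = 10.2 km/s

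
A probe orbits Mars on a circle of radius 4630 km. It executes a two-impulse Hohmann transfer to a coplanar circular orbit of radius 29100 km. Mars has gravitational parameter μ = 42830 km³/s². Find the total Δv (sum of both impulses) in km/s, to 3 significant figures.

Δv = 1.53 km/s

Semi-major axis of the transfer orbit: a_t = (4630 + 29100)/2 = 16865 km.
At r₁ the circular-orbit speed is v₁ = √(μ/r₁) = 3.0415 km/s.
Transfer-orbit speed at r₁ (v² = μ(2/r − 1/a)): v_p = √[μ(2/r₁ − 1/a_t)] = 3.9952 km/s.
First burn Δv₁ = |v_p − v₁| = 0.9537 km/s.
Circular speed at r₂: v₂ = √(μ/r₂) = 1.2132 km/s.
Transfer-orbit speed at r₂: v_a = √[μ(2/r₂ − 1/a_t)] = 0.63566 km/s.
Second burn Δv₂ = |v₂ − v_a| = 0.5775 km/s.
Δv = Δv₁ + Δv₂ = 0.9537 + 0.5775 = 1.531 km/s.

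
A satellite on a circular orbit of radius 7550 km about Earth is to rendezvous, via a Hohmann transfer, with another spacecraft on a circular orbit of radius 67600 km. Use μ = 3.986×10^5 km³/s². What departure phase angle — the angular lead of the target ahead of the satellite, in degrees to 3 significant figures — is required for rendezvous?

φ = 105°

The Hohmann ellipse has a_t = (r₁ + r₂)/2 = 37575 km.
The half-period of the transfer ellipse is t = π√(a_t³/μ) = 36243 s.
The target's mean motion on its circular orbit is ω₂ = √(μ/r₂³) = 3.5921×10^-5 rad/s.
Angle swept by the target during transfer: ω₂·t = 1.3019 rad = 74.59°.
Arrival is 180° from departure on the ellipse, so φ = 180° − 74.59° = 105°.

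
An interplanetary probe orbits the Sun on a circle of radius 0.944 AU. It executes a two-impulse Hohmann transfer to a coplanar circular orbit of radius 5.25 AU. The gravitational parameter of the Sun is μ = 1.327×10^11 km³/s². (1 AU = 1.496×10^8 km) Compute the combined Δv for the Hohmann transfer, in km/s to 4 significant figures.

In km: r₁ = 0.944 × 1.496×10^8 = 1.412224×10^8 km; r₂ = 5.25 × 1.496×10^8 = 7.854×10^8 km.
Transfer-ellipse semi-major axis a_t = (r₁ + r₂)/2 = (1.412224×10^8 + 7.854×10^8)/2 = 4.633112×10^8 km.
Circular speed at r₁: v₁ = √(μ/r₁) = √(1.327×10^11/1.412224×10^8) = 30.654 km/s.
On the transfer ellipse at r₁, vis-viva gives v_p = √[μ(2/r₁ − 1/a_t)] = 39.911 km/s.
First burn Δv₁ = |v_p − v₁| = 9.257 km/s.
At r₂, v₂ = √(μ/r₂) = 12.998 km/s.
Transfer-orbit speed at r₂: v_a = √[μ(2/r₂ − 1/a_t)] = 7.1764 km/s.
Second burn Δv₂ = |v₂ − v_a| = 5.822 km/s.
Δv = Δv₁ + Δv₂ = 9.257 + 5.822 = 15.08 km/s.

Δv = 15.08 km/s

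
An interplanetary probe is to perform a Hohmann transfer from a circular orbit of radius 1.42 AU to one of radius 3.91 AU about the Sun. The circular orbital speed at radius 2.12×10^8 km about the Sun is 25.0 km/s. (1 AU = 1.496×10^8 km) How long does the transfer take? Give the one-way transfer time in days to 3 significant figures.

t = 795 days

From the circular-orbit relation v² = μ/r at r = 2.12×10^8 km: μ = v²r = (25.0)² × 2.12×10^8 = 1.32500×10^11 km³/s².
In km: r₁ = 1.42 × 1.496×10^8 = 2.12432×10^8 km; r₂ = 3.91 × 1.496×10^8 = 5.84936×10^8 km.
The Hohmann ellipse has a_t = (r₁ + r₂)/2 = 3.98684×10^8 km.
Transfer time t = π√(a_t³/μ) = π√((3.98684×10^8)³ / 1.32500×10^11) = 6.870×10^7 s.
Converting: 6.870×10^7 s ÷ 86400 s/day = 795 days.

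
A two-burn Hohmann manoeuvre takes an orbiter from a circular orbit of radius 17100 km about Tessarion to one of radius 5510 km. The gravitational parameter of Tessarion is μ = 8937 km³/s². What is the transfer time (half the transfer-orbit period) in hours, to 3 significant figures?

t = 11.1 hours

The Hohmann ellipse has a_t = (r₁ + r₂)/2 = 11305 km.
By Kepler's third law the transfer-orbit period is T = 2π√(a_t³/μ), so t = T/2 = 39940 s.
Converting: 39940 s ÷ 3600 s/hour = 11.1 hours.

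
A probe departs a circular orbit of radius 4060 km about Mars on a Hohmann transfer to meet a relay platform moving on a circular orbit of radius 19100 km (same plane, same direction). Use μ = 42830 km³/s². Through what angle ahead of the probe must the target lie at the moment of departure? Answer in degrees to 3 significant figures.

Transfer-ellipse semi-major axis a_t = (r₁ + r₂)/2 = (4060 + 19100)/2 = 11580 km.
Transfer time t = π√(a_t³/μ) = 18920 s.
The target's mean motion on its circular orbit is ω₂ = √(μ/r₂³) = 7.840×10^-5 rad/s.
Angle swept by the target during transfer: ω₂·t = 1.483 rad = 84.97°.
Arrival is 180° from departure on the ellipse, so φ = 180° − 84.97° = 95.0°.

φ = 95.0°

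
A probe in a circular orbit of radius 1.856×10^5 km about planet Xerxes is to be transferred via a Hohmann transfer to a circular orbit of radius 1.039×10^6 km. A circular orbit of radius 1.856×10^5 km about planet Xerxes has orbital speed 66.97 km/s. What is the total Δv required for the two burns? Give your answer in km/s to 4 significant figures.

From the circular-orbit relation v² = μ/r at r = 1.856×10^5 km: μ = v²r = (66.97)² × 1.856×10^5 = 8.32412×10^8 km³/s².
Transfer-ellipse semi-major axis a_t = (r₁ + r₂)/2 = (1.856×10^5 + 1.039×10^6)/2 = 6.123×10^5 km.
At r₁ the circular-orbit speed is v₁ = √(μ/r₁) = 66.97 km/s.
On the transfer ellipse at r₁, vis-viva gives v_p = √[μ(2/r₁ − 1/a_t)] = 87.24 km/s.
First burn Δv₁ = |v_p − v₁| = 20.27 km/s.
Circular speed at r₂: v₂ = √(μ/r₂) = 28.30 km/s.
Transfer-orbit speed at r₂: v_a = √[μ(2/r₂ − 1/a_t)] = 15.58 km/s.
Second burn Δv₂ = |v₂ − v_a| = 12.72 km/s.
Δv = Δv₁ + Δv₂ = 20.27 + 12.72 = 32.99 km/s.

Δv = 32.99 km/s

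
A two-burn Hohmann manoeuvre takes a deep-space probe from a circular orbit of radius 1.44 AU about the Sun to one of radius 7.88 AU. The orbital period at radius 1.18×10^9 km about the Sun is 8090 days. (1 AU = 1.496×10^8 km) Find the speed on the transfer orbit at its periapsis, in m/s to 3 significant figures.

From Kepler's third law T² = 4π²r³/μ at r = 1.18×10^9 km, T = 8090 days = 8090 × 86400 s = 6.98976×10^8 s: μ = 4π²r³/T² = 1.32764×10^11 km³/s².
In km: r₁ = 1.44 × 1.496×10^8 = 2.15424×10^8 km; r₂ = 7.88 × 1.496×10^8 = 1.178848×10^9 km.
Transfer-ellipse semi-major axis a_t = (r₁ + r₂)/2 = (2.15424×10^8 + 1.178848×10^9)/2 = 6.97136×10^8 km.
At periapsis, r = 2.15424×10^8 km.
Applying v² = μ(2/r − 1/a_t): v = 32.28 km/s.

v = 32300 m/s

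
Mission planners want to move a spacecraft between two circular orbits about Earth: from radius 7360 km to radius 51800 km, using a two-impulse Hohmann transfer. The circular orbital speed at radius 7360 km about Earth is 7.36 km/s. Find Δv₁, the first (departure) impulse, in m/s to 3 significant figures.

Δv₁ = 2380 m/s

From the circular-orbit relation v² = μ/r at r = 7360 km: μ = v²r = (7.36)² × 7360 = 3.98688×10^5 km³/s².
Transfer-ellipse semi-major axis a_t = (r₁ + r₂)/2 = (7360 + 51800)/2 = 29580 km.
On the circular orbit at r = 7360 km, v_c = √(μ/r) = 7.360 km/s.
Transfer-orbit speed at the same r (vis-viva, a = a_t): v_t = √[μ(2/r − 1/a_t)] = 9.740 km/s.
Δv₁ = |v_t − v_c| = |9.740 − 7.360| = 2.380 km/s.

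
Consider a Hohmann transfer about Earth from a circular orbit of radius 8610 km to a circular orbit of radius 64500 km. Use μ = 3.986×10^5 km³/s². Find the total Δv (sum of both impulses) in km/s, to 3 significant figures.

Δv = 3.51 km/s

The Hohmann ellipse has a_t = (r₁ + r₂)/2 = 36555 km.
At r₁ the circular-orbit speed is v₁ = √(μ/r₁) = 6.804 km/s.
Transfer-orbit speed at r₁ (v² = μ(2/r − 1/a)): v_p = √[μ(2/r₁ − 1/a_t)] = 9.038 km/s.
First burn Δv₁ = |v_p − v₁| = 2.234 km/s.
Circular speed at r₂: v₂ = √(μ/r₂) = 2.4859 km/s.
Transfer-orbit speed at r₂: v_a = √[μ(2/r₂ − 1/a_t)] = 1.2065 km/s.
Second burn Δv₂ = |v₂ − v_a| = 1.279 km/s.
Total Δv = Δv₁ + Δv₂ = 3.513 km/s.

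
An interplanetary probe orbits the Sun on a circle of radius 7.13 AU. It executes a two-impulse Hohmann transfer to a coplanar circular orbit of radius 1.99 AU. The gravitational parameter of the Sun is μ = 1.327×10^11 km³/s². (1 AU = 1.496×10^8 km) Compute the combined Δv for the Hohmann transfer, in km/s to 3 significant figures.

In km: r₁ = 7.13 × 1.496×10^8 = 1.066648×10^9 km; r₂ = 1.99 × 1.496×10^8 = 2.97704×10^8 km.
Semi-major axis of the transfer orbit: a_t = (1.066648×10^9 + 2.97704×10^8)/2 = 6.82176×10^8 km.
Circular speed at r₁: v₁ = √(μ/r₁) = √(1.327×10^11/1.066648×10^9) = 11.154 km/s.
On the transfer ellipse at r₁, vis-viva equation gives v_a = √[μ(2/r₁ − 1/a_t)] = 7.3683 km/s.
First burn Δv₁ = |v_a − v₁| = 3.786 km/s.
At r₂, v₂ = √(μ/r₂) = 21.113 km/s.
Transfer-orbit speed at r₂: v_p = √[μ(2/r₂ − 1/a_t)] = 26.400 km/s.
Second burn Δv₂ = |v₂ − v_p| = 5.287 km/s.
Δv = Δv₁ + Δv₂ = 3.786 + 5.287 = 9.073 km/s.

Δv = 9.07 km/s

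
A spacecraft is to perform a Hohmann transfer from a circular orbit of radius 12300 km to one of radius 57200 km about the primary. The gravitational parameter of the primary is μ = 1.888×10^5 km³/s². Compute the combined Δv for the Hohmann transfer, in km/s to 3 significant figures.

Semi-major axis of the transfer orbit: a_t = (12300 + 57200)/2 = 34750 km.
Circular speed at r₁: v₁ = √(μ/r₁) = √(1.888×10^5/12300) = 3.918 km/s.
Transfer-orbit speed at r₁ (vis-viva): v_p = √[μ(2/r₁ − 1/a_t)] = 5.027 km/s.
First burn Δv₁ = |v_p − v₁| = 1.109 km/s.
At r₂, v₂ = √(μ/r₂) = 1.8168 km/s.
Transfer-orbit speed at r₂: v_a = √[μ(2/r₂ − 1/a_t)] = 1.0809 km/s.
Second burn Δv₂ = |v₂ − v_a| = 0.7359 km/s.
Δv = Δv₁ + Δv₂ = 1.109 + 0.7359 = 1.845 km/s.

Δv = 1.84 km/s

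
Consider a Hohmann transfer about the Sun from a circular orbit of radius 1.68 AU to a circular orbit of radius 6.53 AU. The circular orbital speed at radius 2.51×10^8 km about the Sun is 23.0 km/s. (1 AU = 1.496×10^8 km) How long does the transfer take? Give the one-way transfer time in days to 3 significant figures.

From the circular-orbit relation v² = μ/r at r = 2.51×10^8 km: μ = v²r = (23.0)² × 2.51×10^8 = 1.32779×10^11 km³/s².
In km: r₁ = 1.68 × 1.496×10^8 = 2.51328×10^8 km; r₂ = 6.53 × 1.496×10^8 = 9.76888×10^8 km.
Semi-major axis of the transfer orbit: a_t = (2.51328×10^8 + 9.76888×10^8)/2 = 6.14108×10^8 km.
By Kepler's third law the transfer-orbit period is T = 2π√(a_t³/μ), so t = T/2 = 1.312×10^8 s.
Converting: 1.312×10^8 s ÷ 86400 s/day = 1520 days.

t = 1520 days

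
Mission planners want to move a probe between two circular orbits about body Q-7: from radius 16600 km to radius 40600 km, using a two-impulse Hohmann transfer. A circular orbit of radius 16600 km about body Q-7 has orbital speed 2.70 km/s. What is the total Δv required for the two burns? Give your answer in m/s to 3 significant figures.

From the circular-orbit relation v² = μ/r at r = 16600 km: μ = v²r = (2.70)² × 16600 = 1.21014×10^5 km³/s².
Transfer-ellipse semi-major axis a_t = (r₁ + r₂)/2 = (16600 + 40600)/2 = 28600 km.
At r₁ the circular-orbit speed is v₁ = √(μ/r₁) = 2.7000 km/s.
Transfer-orbit speed at r₁ (vis-viva): v_p = √[μ(2/r₁ − 1/a_t)] = 3.2169 km/s.
First burn Δv₁ = |v_p − v₁| = 0.5169 km/s.
Circular speed at r₂: v₂ = √(μ/r₂) = 1.7265 km/s.
Transfer-orbit speed at r₂: v_a = √[μ(2/r₂ − 1/a_t)] = 1.3153 km/s.
Second burn Δv₂ = |v₂ − v_a| = 0.4112 km/s.
Δv = Δv₁ + Δv₂ = 0.5169 + 0.4112 = 0.9281 km/s.

Δv = 928 m/s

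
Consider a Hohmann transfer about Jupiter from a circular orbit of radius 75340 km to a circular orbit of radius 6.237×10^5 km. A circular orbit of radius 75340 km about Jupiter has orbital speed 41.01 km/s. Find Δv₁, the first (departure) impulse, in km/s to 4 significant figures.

Δv₁ = 13.77 km/s

From the circular-orbit relation v² = μ/r at r = 75340 km: μ = v²r = (41.01)² × 75340 = 1.26708×10^8 km³/s².
Semi-major axis of the transfer orbit: a_t = (75340 + 6.237×10^5)/2 = 3.4952×10^5 km.
Circular speed at r = 75340 km: v_c = √(μ/r) = 41.01 km/s.
Vis-viva on the transfer ellipse at r = 75340 km gives v_t = √[μ(2/r − 1/a_t)] = 54.78 km/s.
Δv₁ = |v_t − v_c| = |54.78 − 41.01| = 13.77 km/s.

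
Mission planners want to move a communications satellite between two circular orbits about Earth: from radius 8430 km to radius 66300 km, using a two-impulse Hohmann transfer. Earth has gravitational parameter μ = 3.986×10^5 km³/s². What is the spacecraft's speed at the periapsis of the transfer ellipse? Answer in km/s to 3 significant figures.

Semi-major axis of the transfer orbit: a_t = (8430 + 66300)/2 = 37365 km.
The periapsis of the transfer ellipse is at r = 8430 km.
Applying v² = μ(2/r − 1/a_t): v = 9.160 km/s.

v = 9.16 km/s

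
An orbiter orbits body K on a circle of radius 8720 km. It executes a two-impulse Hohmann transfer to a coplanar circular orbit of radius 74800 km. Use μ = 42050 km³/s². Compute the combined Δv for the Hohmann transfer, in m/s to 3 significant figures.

The Hohmann ellipse has a_t = (r₁ + r₂)/2 = 41760 km.
At r₁ the circular-orbit speed is v₁ = √(μ/r₁) = 2.196 km/s.
On the transfer ellipse at r₁, vis-viva equation gives v_p = √[μ(2/r₁ − 1/a_t)] = 2.939 km/s.
First burn Δv₁ = |v_p − v₁| = 0.7430 km/s.
Circular speed at r₂: v₂ = √(μ/r₂) = 0.7498 km/s.
Transfer-orbit speed at r₂: v_a = √[μ(2/r₂ − 1/a_t)] = 0.3426 km/s.
Second burn Δv₂ = |v₂ − v_a| = 0.4072 km/s.
Total Δv = Δv₁ + Δv₂ = 1.150 km/s.

Δv = 1150 m/s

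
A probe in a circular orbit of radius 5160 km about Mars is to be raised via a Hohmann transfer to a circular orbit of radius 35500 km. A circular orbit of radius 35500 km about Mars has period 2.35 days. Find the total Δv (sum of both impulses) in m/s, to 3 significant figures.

Δv = 1470 m/s

From Kepler's third law T² = 4π²r³/μ at r = 35500 km, T = 2.35 days = 2.35 × 86400 s = 2.0304×10^5 s: μ = 4π²r³/T² = 42843.2 km³/s².
Semi-major axis of the transfer orbit: a_t = (5160 + 35500)/2 = 20330 km.
Circular speed at r₁: v₁ = √(μ/r₁) = √(42843.2/5160) = 2.8815 km/s.
Transfer-orbit speed at r₁ (v² = μ(2/r − 1/a)): v_p = √[μ(2/r₁ − 1/a_t)] = 3.8077 km/s.
First burn Δv₁ = |v_p − v₁| = 0.9262 km/s.
Circular speed at r₂: v₂ = √(μ/r₂) = 1.0986 km/s.
Transfer-orbit speed at r₂: v_a = √[μ(2/r₂ − 1/a_t)] = 0.55346 km/s.
Second burn Δv₂ = |v₂ − v_a| = 0.5451 km/s.
Δv = Δv₁ + Δv₂ = 0.9262 + 0.5451 = 1.471 km/s.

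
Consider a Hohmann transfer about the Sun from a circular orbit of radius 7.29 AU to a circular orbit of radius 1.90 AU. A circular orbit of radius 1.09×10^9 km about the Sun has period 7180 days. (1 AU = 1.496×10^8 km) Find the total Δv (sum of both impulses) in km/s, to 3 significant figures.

Δv = 9.55 km/s

From Kepler's third law T² = 4π²r³/μ at r = 1.09×10^9 km, T = 7180 days = 7180 × 86400 s = 6.20352×10^8 s: μ = 4π²r³/T² = 1.32850×10^11 km³/s².
In km: r₁ = 7.29 × 1.496×10^8 = 1.090584×10^9 km; r₂ = 1.90 × 1.496×10^8 = 2.8424×10^8 km.
Semi-major axis of the transfer orbit: a_t = (1.090584×10^9 + 2.8424×10^8)/2 = 6.87412×10^8 km.
At r₁ the circular-orbit speed is v₁ = √(μ/r₁) = 11.037 km/s.
On the transfer ellipse at r₁, v² = μ(2/r − 1/a) gives v_a = √[μ(2/r₁ − 1/a_t)] = 7.0972 km/s.
First burn Δv₁ = |v_a − v₁| = 3.9398 km/s.
Circular speed at r₂: v₂ = √(μ/r₂) = 21.6192 km/s.
Transfer-orbit speed at r₂: v_p = √[μ(2/r₂ − 1/a_t)] = 27.2308 km/s.
Second burn Δv₂ = |v₂ − v_p| = 5.6116 km/s.
Total Δv = Δv₁ + Δv₂ = 9.551 km/s.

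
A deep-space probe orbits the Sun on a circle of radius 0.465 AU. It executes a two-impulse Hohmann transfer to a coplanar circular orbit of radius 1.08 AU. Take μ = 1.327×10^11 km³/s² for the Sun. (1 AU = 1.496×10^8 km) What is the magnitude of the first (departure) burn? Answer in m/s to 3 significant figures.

In km: r₁ = 0.465 × 1.496×10^8 = 6.9564×10^7 km; r₂ = 1.08 × 1.496×10^8 = 1.61568×10^8 km.
The Hohmann ellipse has a_t = (r₁ + r₂)/2 = 1.15566×10^8 km.
Circular speed at r = 6.9564×10^7 km: v_c = √(μ/r) = 43.676 km/s.
Transfer-orbit speed at the same r (vis-viva, a = a_t): v_t = √[μ(2/r − 1/a_t)] = 51.642 km/s.
Δv₁ = |v_t − v_c| = |51.642 − 43.676| = 7.966 km/s.

Δv₁ = 7970 m/s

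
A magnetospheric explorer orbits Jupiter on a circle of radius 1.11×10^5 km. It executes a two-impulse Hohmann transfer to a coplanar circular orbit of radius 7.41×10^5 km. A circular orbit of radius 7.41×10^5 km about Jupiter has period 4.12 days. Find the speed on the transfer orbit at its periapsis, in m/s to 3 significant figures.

v = 44600 m/s

From Kepler's third law T² = 4π²r³/μ at r = 7.41×10^5 km, T = 4.12 days = 4.12 × 86400 s = 3.55968×10^5 s: μ = 4π²r³/T² = 1.26763×10^8 km³/s².
Semi-major axis of the transfer orbit: a_t = (1.110×10^5 + 7.410×10^5)/2 = 4.260×10^5 km.
At periapsis, r = 1.110×10^5 km.
From the vis-viva equation, v = √[μ(2/r − 1/a_t)] = 44.57 km/s.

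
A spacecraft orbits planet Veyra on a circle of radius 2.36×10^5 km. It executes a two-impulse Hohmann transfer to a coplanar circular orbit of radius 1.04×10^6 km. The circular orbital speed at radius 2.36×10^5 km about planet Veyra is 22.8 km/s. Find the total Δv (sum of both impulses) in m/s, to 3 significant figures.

From the circular-orbit relation v² = μ/r at r = 2.36×10^5 km: μ = v²r = (22.8)² × 2.36×10^5 = 1.22682×10^8 km³/s².
Semi-major axis of the transfer orbit: a_t = (2.360×10^5 + 1.040×10^6)/2 = 6.380×10^5 km.
At r₁ the circular-orbit speed is v₁ = √(μ/r₁) = 22.8000 km/s.
On the transfer ellipse at r₁, vis-viva equation gives v_p = √[μ(2/r₁ − 1/a_t)] = 29.1099 km/s.
First burn Δv₁ = |v_p − v₁| = 6.3099 km/s.
At r₂, v₂ = √(μ/r₂) = 10.8611 km/s.
Transfer-orbit speed at r₂: v_a = √[μ(2/r₂ − 1/a_t)] = 6.60572 km/s.
Second burn Δv₂ = |v₂ − v_a| = 4.2554 km/s.
Δv = Δv₁ + Δv₂ = 6.3099 + 4.2554 = 10.57 km/s.

Δv = 10600 m/s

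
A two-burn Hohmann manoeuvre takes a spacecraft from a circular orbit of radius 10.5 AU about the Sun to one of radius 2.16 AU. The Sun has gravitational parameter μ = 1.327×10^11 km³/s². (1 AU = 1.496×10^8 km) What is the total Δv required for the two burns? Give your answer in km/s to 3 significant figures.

In km: r₁ = 10.5 × 1.496×10^8 = 1.5708×10^9 km; r₂ = 2.16 × 1.496×10^8 = 3.23136×10^8 km.
Semi-major axis of the transfer orbit: a_t = (1.5708×10^9 + 3.23136×10^8)/2 = 9.46968×10^8 km.
At r₁ the circular-orbit speed is v₁ = √(μ/r₁) = 9.191 km/s.
On the transfer ellipse at r₁, vis-viva equation gives v_a = √[μ(2/r₁ − 1/a_t)] = 5.369 km/s.
First burn Δv₁ = |v_a − v₁| = 3.822 km/s.
Circular speed at r₂: v₂ = √(μ/r₂) = 20.265 km/s.
Transfer-orbit speed at r₂: v_p = √[μ(2/r₂ − 1/a_t)] = 26.100 km/s.
Second burn Δv₂ = |v₂ − v_p| = 5.835 km/s.
Total Δv = Δv₁ + Δv₂ = 9.657 km/s.

Δv = 9.66 km/s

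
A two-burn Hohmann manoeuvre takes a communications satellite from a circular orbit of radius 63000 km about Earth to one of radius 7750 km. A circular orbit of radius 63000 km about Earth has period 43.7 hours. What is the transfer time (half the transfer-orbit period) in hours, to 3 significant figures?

t = 9.19 hours

From Kepler's third law T² = 4π²r³/μ at r = 63000 km, T = 43.7 hours = 43.7 × 3600 s = 1.5732×10^5 s: μ = 4π²r³/T² = 3.98854×10^5 km³/s².
The Hohmann ellipse has a_t = (r₁ + r₂)/2 = 35375 km.
By Kepler's third law the transfer-orbit period is T = 2π√(a_t³/μ), so t = T/2 = 33100 s.
Converting: 33100 s ÷ 3600 s/hour = 9.19 hours.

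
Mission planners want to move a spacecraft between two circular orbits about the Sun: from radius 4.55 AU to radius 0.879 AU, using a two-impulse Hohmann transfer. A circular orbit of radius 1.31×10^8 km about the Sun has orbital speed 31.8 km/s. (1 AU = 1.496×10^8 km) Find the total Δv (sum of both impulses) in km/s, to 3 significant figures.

Δv = 15.4 km/s

From the circular-orbit relation v² = μ/r at r = 1.31×10^8 km: μ = v²r = (31.8)² × 1.31×10^8 = 1.32472×10^11 km³/s².
In km: r₁ = 4.55 × 1.496×10^8 = 6.8068×10^8 km; r₂ = 0.879 × 1.496×10^8 = 1.314984×10^8 km.
The Hohmann ellipse has a_t = (r₁ + r₂)/2 = 4.060892×10^8 km.
Circular speed at r₁: v₁ = √(μ/r₁) = √(1.32472×10^11/6.8068×10^8) = 13.9505 km/s.
Transfer-orbit speed at r₁ (vis-viva equation): v_a = √[μ(2/r₁ − 1/a_t)] = 7.93854 km/s.
First burn Δv₁ = |v_a − v₁| = 6.0120 km/s.
Circular speed at r₂: v₂ = √(μ/r₂) = 31.7397 km/s.
Transfer-orbit speed at r₂: v_p = √[μ(2/r₂ − 1/a_t)] = 41.0926 km/s.
Second burn Δv₂ = |v₂ − v_p| = 9.3529 km/s.
Δv = Δv₁ + Δv₂ = 6.0120 + 9.3529 = 15.36 km/s.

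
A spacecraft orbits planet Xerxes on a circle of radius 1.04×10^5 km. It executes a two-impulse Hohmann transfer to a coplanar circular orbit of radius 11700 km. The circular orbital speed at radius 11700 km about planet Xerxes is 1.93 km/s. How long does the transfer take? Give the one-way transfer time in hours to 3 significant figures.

From the circular-orbit relation v² = μ/r at r = 11700 km: μ = v²r = (1.93)² × 11700 = 43581.3 km³/s².
The Hohmann ellipse has a_t = (r₁ + r₂)/2 = 57850 km.
By Kepler's third law the transfer-orbit period is T = 2π√(a_t³/μ), so t = T/2 = 2.094×10^5 s.
Converting: 2.094×10^5 s ÷ 3600 s/hour = 58.2 hours.

t = 58.2 hours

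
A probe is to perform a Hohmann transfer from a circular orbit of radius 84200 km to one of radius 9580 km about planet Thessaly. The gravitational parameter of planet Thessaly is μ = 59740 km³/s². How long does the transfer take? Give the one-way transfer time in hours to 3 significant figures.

t = 36.3 hours

Transfer-ellipse semi-major axis a_t = (r₁ + r₂)/2 = (84200 + 9580)/2 = 46890 km.
Half the transfer-orbit period gives t = π√(a_t³/μ) = 1.3051×10^5 s.
Converting: 1.3051×10^5 s ÷ 3600 s/hour = 36.3 hours.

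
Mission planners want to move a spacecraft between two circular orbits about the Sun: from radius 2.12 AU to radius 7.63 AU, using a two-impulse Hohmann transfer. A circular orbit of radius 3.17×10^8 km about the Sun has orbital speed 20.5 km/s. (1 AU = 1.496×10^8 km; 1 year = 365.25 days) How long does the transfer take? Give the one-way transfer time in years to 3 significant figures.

t = 5.37 years

From the circular-orbit relation v² = μ/r at r = 3.17×10^8 km: μ = v²r = (20.5)² × 3.17×10^8 = 1.33219×10^11 km³/s².
In km: r₁ = 2.12 × 1.496×10^8 = 3.17152×10^8 km; r₂ = 7.63 × 1.496×10^8 = 1.141448×10^9 km.
Semi-major axis of the transfer orbit: a_t = (3.17152×10^8 + 1.141448×10^9)/2 = 7.293×10^8 km.
By Kepler's third law the transfer-orbit period is T = 2π√(a_t³/μ), so t = T/2 = 1.695×10^8 s.
Converting: 1.695×10^8 s ÷ 3.15576×10^7 s/year (365.25 × 86400) = 5.37 years.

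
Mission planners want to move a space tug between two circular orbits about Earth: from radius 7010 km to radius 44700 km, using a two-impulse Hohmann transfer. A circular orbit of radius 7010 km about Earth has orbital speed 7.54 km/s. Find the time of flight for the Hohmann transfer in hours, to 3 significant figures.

t = 5.75 hours

From the circular-orbit relation v² = μ/r at r = 7010 km: μ = v²r = (7.54)² × 7010 = 3.98530×10^5 km³/s².
Transfer-ellipse semi-major axis a_t = (r₁ + r₂)/2 = (7010 + 44700)/2 = 25855 km.
Transfer time t = π√(a_t³/μ) = π√((25855)³ / 3.98530×10^5) = 20690 s.
Converting: 20690 s ÷ 3600 s/hour = 5.75 hours.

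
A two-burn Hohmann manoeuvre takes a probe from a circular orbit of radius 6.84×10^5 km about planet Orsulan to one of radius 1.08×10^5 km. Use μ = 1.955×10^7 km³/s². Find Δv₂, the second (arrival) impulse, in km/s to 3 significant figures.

Semi-major axis of the transfer orbit: a_t = (6.840×10^5 + 1.080×10^5)/2 = 3.960×10^5 km.
On the circular orbit at r = 1.080×10^5 km, v_c = √(μ/r) = 13.454 km/s.
Transfer-orbit speed at the same r (vis-viva, a = a_t): v_t = √[μ(2/r − 1/a_t)] = 17.682 km/s.
Δv₂ = |v_t − v_c| = |17.682 − 13.454| = 4.228 km/s.

Δv₂ = 4.23 km/s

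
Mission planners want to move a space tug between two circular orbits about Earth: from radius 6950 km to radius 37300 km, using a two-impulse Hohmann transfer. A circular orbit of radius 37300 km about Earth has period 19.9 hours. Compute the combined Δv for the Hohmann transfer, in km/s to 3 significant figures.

Δv = 3.70 km/s

From Kepler's third law T² = 4π²r³/μ at r = 37300 km, T = 19.9 hours = 19.9 × 3600 s = 71640 s: μ = 4π²r³/T² = 3.99186×10^5 km³/s².
Transfer-ellipse semi-major axis a_t = (r₁ + r₂)/2 = (6950 + 37300)/2 = 22125 km.
At r₁ the circular-orbit speed is v₁ = √(μ/r₁) = 7.57871 km/s.
Transfer-orbit speed at r₁ (v² = μ(2/r − 1/a)): v_p = √[μ(2/r₁ − 1/a_t)] = 9.84029 km/s.
First burn Δv₁ = |v_p − v₁| = 2.26158 km/s.
Circular speed at r₂: v₂ = √(μ/r₂) = 3.271396 km/s.
Transfer-orbit speed at r₂: v_a = √[μ(2/r₂ − 1/a_t)] = 1.833513 km/s.
Second burn Δv₂ = |v₂ − v_a| = 1.43788 km/s.
Δv = Δv₁ + Δv₂ = 2.26158 + 1.43788 = 3.699 km/s.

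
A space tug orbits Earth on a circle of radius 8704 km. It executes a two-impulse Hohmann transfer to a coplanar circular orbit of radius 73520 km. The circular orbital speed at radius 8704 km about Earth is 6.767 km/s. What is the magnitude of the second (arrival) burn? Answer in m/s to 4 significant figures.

Δv₂ = 1257 m/s

From the circular-orbit relation v² = μ/r at r = 8704 km: μ = v²r = (6.767)² × 8704 = 3.98576×10^5 km³/s².
Semi-major axis of the transfer orbit: a_t = (8704 + 73520)/2 = 41112 km.
On the circular orbit at r = 73520 km, v_c = √(μ/r) = 2.328 km/s.
Vis-viva on the transfer ellipse at r = 73520 km gives v_t = √[μ(2/r − 1/a_t)] = 1.071 km/s.
Δv₂ = |v_t − v_c| = |1.071 − 2.328| = 1.257 km/s.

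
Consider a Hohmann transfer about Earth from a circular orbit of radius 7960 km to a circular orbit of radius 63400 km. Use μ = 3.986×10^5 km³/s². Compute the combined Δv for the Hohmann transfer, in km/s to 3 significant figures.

The Hohmann ellipse has a_t = (r₁ + r₂)/2 = 35680 km.
At r₁ the circular-orbit speed is v₁ = √(μ/r₁) = 7.0764 km/s.
Transfer-orbit speed at r₁ (v² = μ(2/r − 1/a)): v_p = √[μ(2/r₁ − 1/a_t)] = 9.4329 km/s.
First burn Δv₁ = |v_p − v₁| = 2.3565 km/s.
At r₂, v₂ = √(μ/r₂) = 2.5074 km/s.
Transfer-orbit speed at r₂: v_a = √[μ(2/r₂ − 1/a_t)] = 1.1843 km/s.
Second burn Δv₂ = |v₂ − v_a| = 1.3231 km/s.
Total Δv = Δv₁ + Δv₂ = 3.680 km/s.

Δv = 3.68 km/s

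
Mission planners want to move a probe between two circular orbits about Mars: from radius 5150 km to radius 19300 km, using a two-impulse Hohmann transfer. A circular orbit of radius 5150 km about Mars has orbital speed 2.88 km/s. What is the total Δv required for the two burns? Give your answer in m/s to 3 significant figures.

From the circular-orbit relation v² = μ/r at r = 5150 km: μ = v²r = (2.88)² × 5150 = 42716.2 km³/s².
The Hohmann ellipse has a_t = (r₁ + r₂)/2 = 12225 km.
At r₁ the circular-orbit speed is v₁ = √(μ/r₁) = 2.8800 km/s.
Transfer-orbit speed at r₁ (vis-viva): v_p = √[μ(2/r₁ − 1/a_t)] = 3.6187 km/s.
First burn Δv₁ = |v_p − v₁| = 0.7387 km/s.
At r₂, v₂ = √(μ/r₂) = 1.4877 km/s.
Transfer-orbit speed at r₂: v_a = √[μ(2/r₂ − 1/a_t)] = 0.96560 km/s.
Second burn Δv₂ = |v₂ − v_a| = 0.5221 km/s.
Δv = Δv₁ + Δv₂ = 0.7387 + 0.5221 = 1.261 km/s.

Δv = 1260 m/s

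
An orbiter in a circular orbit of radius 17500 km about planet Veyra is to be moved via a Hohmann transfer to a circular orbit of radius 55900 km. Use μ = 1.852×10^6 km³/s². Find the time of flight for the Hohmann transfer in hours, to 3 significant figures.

Semi-major axis of the transfer orbit: a_t = (17500 + 55900)/2 = 36700 km.
By Kepler's third law the transfer-orbit period is T = 2π√(a_t³/μ), so t = T/2 = 16230 s.
Converting: 16230 s ÷ 3600 s/hour = 4.51 hours.

t = 4.51 hours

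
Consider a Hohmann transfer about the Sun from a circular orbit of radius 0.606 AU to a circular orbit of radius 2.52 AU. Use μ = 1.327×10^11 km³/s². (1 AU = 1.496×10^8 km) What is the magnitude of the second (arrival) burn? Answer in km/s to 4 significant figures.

In km: r₁ = 0.606 × 1.496×10^8 = 9.06576×10^7 km; r₂ = 2.52 × 1.496×10^8 = 3.76992×10^8 km.
Transfer-ellipse semi-major axis a_t = (r₁ + r₂)/2 = (9.06576×10^7 + 3.76992×10^8)/2 = 2.338248×10^8 km.
Circular speed at r = 3.76992×10^8 km: v_c = √(μ/r) = 18.7616 km/s.
Vis-viva on the transfer ellipse at r = 3.76992×10^8 km gives v_t = √[μ(2/r − 1/a_t)] = 11.6822 km/s.
Δv₂ = |v_t − v_c| = |11.6822 − 18.7616| = 7.079 km/s.

Δv₂ = 7.079 km/s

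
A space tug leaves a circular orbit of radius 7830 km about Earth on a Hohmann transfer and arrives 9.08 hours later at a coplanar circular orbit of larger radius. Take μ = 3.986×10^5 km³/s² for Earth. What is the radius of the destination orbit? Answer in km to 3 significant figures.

r₂ = 62300 km

Transfer time t = 9.08 hours = 32688 s, and t = π√(a_t³/μ).
So a_t = (μ t²/π²)^(1/3) = (3.986×10^5 × (32688)² / π²)^(1/3) = 35076 km.
Since a_t = (r₁ + r₂)/2, r₂ = 2a_t − r₁ = 2×35076 − 7830 = 62322 km.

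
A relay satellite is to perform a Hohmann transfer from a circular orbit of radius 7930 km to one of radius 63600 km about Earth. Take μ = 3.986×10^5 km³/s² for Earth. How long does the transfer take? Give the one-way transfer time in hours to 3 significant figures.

Transfer-ellipse semi-major axis a_t = (r₁ + r₂)/2 = (7930 + 63600)/2 = 35765 km.
Transfer time t = π√(a_t³/μ) = π√((35765)³ / 3.986×10^5) = 33660 s.
Converting: 33660 s ÷ 3600 s/hour = 9.35 hours.

t = 9.35 hours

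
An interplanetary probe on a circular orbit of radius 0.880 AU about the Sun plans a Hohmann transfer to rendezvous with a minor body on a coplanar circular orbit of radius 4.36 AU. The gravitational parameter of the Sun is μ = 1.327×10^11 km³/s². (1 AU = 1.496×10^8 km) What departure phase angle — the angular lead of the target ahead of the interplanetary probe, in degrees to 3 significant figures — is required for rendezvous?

In km: r₁ = 0.880 × 1.496×10^8 = 1.31648×10^8 km; r₂ = 4.36 × 1.496×10^8 = 6.52256×10^8 km.
The Hohmann ellipse has a_t = (r₁ + r₂)/2 = 3.91952×10^8 km.
Transfer time t = π√(a_t³/μ) = 6.6921×10^7 s.
The target's mean motion on its circular orbit is ω₂ = √(μ/r₂³) = 2.1868×10^-8 rad/s.
Angle swept by the target during transfer: ω₂·t = 1.46343 rad = 83.848°.
The interplanetary probe traverses 180° on the transfer ellipse, so the target must lead by 180° − 83.848° = 96.2°.

φ = 96.2°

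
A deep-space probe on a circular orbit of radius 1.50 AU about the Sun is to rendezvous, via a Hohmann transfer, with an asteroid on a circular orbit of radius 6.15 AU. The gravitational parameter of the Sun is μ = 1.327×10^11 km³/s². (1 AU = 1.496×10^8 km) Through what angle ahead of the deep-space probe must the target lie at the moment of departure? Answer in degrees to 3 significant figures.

φ = 91.7°

In km: r₁ = 1.50 × 1.496×10^8 = 2.244×10^8 km; r₂ = 6.15 × 1.496×10^8 = 9.2004×10^8 km.
Semi-major axis of the transfer orbit: a_t = (2.244×10^8 + 9.2004×10^8)/2 = 5.7222×10^8 km.
Transfer time t = π√(a_t³/μ) = 1.1805×10^8 s.
The target's mean motion on its circular orbit is ω₂ = √(μ/r₂³) = 1.3053×10^-8 rad/s.
Angle swept by the target during transfer: ω₂·t = 1.541 rad = 88.29°.
Arrival is 180° from departure on the ellipse, so φ = 180° − 88.29° = 91.7°.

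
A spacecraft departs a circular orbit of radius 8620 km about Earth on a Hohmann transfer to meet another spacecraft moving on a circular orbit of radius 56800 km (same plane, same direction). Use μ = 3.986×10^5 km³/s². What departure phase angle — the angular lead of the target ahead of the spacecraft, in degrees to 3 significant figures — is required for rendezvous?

Transfer-ellipse semi-major axis a_t = (r₁ + r₂)/2 = (8620 + 56800)/2 = 32710 km.
The half-period of the transfer ellipse is t = π√(a_t³/μ) = 29437.6 s.
Target angular speed ω₂ = √(μ/r₂³) = 4.66387×10^-5 rad/s.
Angle swept by the target during transfer: ω₂·t = 1.3729 rad = 78.66°.
The spacecraft traverses 180° on the transfer ellipse, so the target must lead by 180° − 78.66° = 101°.

φ = 101°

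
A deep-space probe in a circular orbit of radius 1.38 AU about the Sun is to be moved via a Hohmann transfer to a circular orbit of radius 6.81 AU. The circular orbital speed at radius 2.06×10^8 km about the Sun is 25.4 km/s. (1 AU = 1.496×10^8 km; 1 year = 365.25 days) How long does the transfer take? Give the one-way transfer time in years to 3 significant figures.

From the circular-orbit relation v² = μ/r at r = 2.06×10^8 km: μ = v²r = (25.4)² × 2.06×10^8 = 1.32903×10^11 km³/s².
In km: r₁ = 1.38 × 1.496×10^8 = 2.06448×10^8 km; r₂ = 6.81 × 1.496×10^8 = 1.018776×10^9 km.
Transfer-ellipse semi-major axis a_t = (r₁ + r₂)/2 = (2.06448×10^8 + 1.018776×10^9)/2 = 6.12612×10^8 km.
Transfer time t = π√(a_t³/μ) = π√((6.12612×10^8)³ / 1.32903×10^11) = 1.307×10^8 s.
Converting: 1.307×10^8 s ÷ 3.15576×10^7 s/year (365.25 × 86400) = 4.14 years.

t = 4.14 years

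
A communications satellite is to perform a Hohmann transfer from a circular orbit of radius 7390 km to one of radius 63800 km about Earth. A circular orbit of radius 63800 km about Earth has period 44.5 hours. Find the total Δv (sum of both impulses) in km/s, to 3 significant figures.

Δv = 3.85 km/s

From Kepler's third law T² = 4π²r³/μ at r = 63800 km, T = 44.5 hours = 44.5 × 3600 s = 1.602×10^5 s: μ = 4π²r³/T² = 3.99482×10^5 km³/s².
The Hohmann ellipse has a_t = (r₁ + r₂)/2 = 35595 km.
At r₁ the circular-orbit speed is v₁ = √(μ/r₁) = 7.352 km/s.
Transfer-orbit speed at r₁ (v² = μ(2/r − 1/a)): v_p = √[μ(2/r₁ − 1/a_t)] = 9.843 km/s.
First burn Δv₁ = |v_p − v₁| = 2.491 km/s.
Circular speed at r₂: v₂ = √(μ/r₂) = 2.502 km/s.
Transfer-orbit speed at r₂: v_a = √[μ(2/r₂ − 1/a_t)] = 1.140 km/s.
Second burn Δv₂ = |v₂ − v_a| = 1.362 km/s.
Total Δv = Δv₁ + Δv₂ = 3.853 km/s.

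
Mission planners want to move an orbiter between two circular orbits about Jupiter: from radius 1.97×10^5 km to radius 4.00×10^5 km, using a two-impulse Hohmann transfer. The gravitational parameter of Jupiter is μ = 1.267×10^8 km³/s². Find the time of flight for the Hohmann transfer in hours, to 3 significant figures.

The Hohmann ellipse has a_t = (r₁ + r₂)/2 = 2.985×10^5 km.
Half the transfer-orbit period gives t = π√(a_t³/μ) = 45520 s.
Converting: 45520 s ÷ 3600 s/hour = 12.6 hours.

t = 12.6 hours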